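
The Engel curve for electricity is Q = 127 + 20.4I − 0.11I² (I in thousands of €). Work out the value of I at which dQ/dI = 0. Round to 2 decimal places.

dQ/dI = 20.4 − 0.22I.
The good is inferior where dQ/dI < 0. Setting dQ/dI = 0 gives I = 20.4 / 0.22 = 92.73.

92.73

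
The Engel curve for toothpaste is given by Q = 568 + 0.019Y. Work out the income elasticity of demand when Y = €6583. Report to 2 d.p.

0.18

At Y = 6583: Q = 693.077.
dQ/dY = 0.019.
η = (dQ/dY)·(Y/Q) = 0.019 × (6583/693.077) = 0.18.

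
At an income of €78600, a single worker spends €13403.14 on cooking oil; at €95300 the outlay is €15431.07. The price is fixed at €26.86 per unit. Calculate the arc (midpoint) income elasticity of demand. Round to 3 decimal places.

With a constant price, Q₁ = 13403.14/26.86 = 499.000 and Q₂ = 15431.07/26.86 = 574.500 (equivalently, work directly with expenditure since P cancels).
Midpoint %ΔQ = (15431.07 − 13403.14)/14417.11 = 0.14066; midpoint %ΔI = (95300 − 78600)/86950 = 0.19206.
η = 0.14066 / 0.19206 = 0.732.

0.732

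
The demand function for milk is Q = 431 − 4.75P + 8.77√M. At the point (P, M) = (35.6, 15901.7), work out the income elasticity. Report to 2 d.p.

At P = 35.6, M = 15901.7: Q = 1367.814.
Holding P constant, ∂Q/∂M = 8.77/(2√M) = 0.0347735.
η_M = (∂Q/∂M)·(M/Q) = 0.0347735 × (15901.7/1367.814) = 0.40.

0.40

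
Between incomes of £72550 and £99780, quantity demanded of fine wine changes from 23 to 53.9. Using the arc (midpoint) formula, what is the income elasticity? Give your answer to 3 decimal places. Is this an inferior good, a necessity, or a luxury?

ΔQ = 53.9 − 23 = 30.9; midpoint Q̄ = (23 + 53.9)/2 = 38.45.
ΔI = 99780 − 72550 = 27230; midpoint Ī = (72550 + 99780)/2 = 86165.
η = (ΔQ/Q̄) ÷ (ΔI/Ī) = (30.9/38.45) ÷ (27230/86165) = 2.543.
η > 1 ⇒ luxury.

2.543 (luxury)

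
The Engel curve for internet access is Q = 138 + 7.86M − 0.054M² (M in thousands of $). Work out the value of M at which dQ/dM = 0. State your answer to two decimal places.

72.78

dQ/dM = 7.86 − 0.108M.
The good is inferior where dQ/dM < 0. Setting dQ/dM = 0 gives M = 7.86 / 0.108 = 72.78.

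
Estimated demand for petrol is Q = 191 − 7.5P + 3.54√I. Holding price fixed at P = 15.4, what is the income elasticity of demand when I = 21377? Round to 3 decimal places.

0.436

At P = 15.4, I = 21377: Q = 593.079.
Holding P constant, ∂Q/∂I = 3.54/(2√I) = 0.012106.
η_I = (∂Q/∂I)·(I/Q) = 0.012106 × (21377/593.079) = 0.436.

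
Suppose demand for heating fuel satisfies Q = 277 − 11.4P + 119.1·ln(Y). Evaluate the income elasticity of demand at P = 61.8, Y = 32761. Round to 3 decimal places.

At P = 61.8, Y = 32761: Q = 810.762.
Holding P constant, ∂Q/∂Y = 119.1/Y = 0.00363542.
η_Y = (∂Q/∂Y)·(Y/Q) = 0.00363542 × (32761/810.762) = 0.147.

0.147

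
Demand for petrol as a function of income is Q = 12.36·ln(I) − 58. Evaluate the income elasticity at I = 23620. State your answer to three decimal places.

0.186

At I = 23620: Q = 66.463.
dQ/dI = 12.36/I = 0.000523285 at this income.
η = (dQ/dI)·(I/Q) = 0.000523285 × (23620/66.463) = 0.186.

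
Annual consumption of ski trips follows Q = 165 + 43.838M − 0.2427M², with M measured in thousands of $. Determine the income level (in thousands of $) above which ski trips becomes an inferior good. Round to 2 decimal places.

dQ/dM = 43.838 − 0.4854M.
The good is inferior where dQ/dM < 0. Setting dQ/dM = 0 gives M = 43.838 / 0.4854 = 90.31.

90.31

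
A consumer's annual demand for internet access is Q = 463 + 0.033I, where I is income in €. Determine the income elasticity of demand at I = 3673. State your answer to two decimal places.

0.21

At I = 3673: Q = 584.209.
dQ/dI = 0.033.
η = (dQ/dI)·(I/Q) = 0.033 × (3673/584.209) = 0.21.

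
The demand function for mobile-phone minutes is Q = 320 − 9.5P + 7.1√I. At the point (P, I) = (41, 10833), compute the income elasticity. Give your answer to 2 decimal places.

At P = 41, I = 10833: Q = 669.480.
Holding P constant, ∂Q/∂I = 7.1/(2√I) = 0.0341078.
η_I = (∂Q/∂I)·(I/Q) = 0.0341078 × (10833/669.480) = 0.55.

0.55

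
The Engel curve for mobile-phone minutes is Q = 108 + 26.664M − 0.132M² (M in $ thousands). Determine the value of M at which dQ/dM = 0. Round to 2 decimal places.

dQ/dM = 26.664 − 0.264M.
The good is inferior where dQ/dM < 0. Setting dQ/dM = 0 gives M = 26.664 / 0.264 = 101.00.

101.00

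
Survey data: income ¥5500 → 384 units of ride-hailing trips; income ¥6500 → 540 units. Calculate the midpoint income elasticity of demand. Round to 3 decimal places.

2.026

ΔQ = 540 − 384 = 156; midpoint Q̄ = (384 + 540)/2 = 462.
ΔI = 6500 − 5500 = 1000; midpoint Ī = (5500 + 6500)/2 = 6000.
η = (ΔQ/Q̄) ÷ (ΔI/Ī) = (156/462) ÷ (1000/6000) = 2.026.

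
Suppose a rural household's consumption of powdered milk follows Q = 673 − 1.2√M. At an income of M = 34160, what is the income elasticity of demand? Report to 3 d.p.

At M = 34160: Q = 451.211.
dQ/dM = -1.2/(2√M) = -0.00324633 at this income.
η = (dQ/dM)·(M/Q) = -0.00324633 × (34160/451.211) = -0.246.

-0.246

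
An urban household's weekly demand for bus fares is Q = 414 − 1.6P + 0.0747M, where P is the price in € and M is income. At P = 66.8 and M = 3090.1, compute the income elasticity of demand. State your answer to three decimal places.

0.429

At P = 66.8, M = 3090.1: Q = 537.950.
Holding P constant, ∂Q/∂M = 0.0747.
η_M = (∂Q/∂M)·(M/Q) = 0.0747 × (3090.1/537.950) = 0.429.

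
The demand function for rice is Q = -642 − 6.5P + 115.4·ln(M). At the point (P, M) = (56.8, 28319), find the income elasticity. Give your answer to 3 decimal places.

0.672

At P = 56.8, M = 28319: Q = 171.799.
Holding P constant, ∂Q/∂M = 115.4/M = 0.004075.
η_M = (∂Q/∂M)·(M/Q) = 0.004075 × (28319/171.799) = 0.672.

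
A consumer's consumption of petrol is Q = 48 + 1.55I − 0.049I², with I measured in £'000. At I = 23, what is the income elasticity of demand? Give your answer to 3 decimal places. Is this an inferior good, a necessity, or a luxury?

At I = 23: Q = 57.7290.
dQ/dI = 1.55 − 0.098I = -0.70400.
η = (dQ/dI)·(I/Q) = -0.70400 × (23/57.7290) = -0.280.
η < 0 ⇒ inferior good.

-0.280 (inferior good)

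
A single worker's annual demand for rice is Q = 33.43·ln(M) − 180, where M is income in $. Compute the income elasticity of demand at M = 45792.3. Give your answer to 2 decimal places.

At M = 45792.3: Q = 178.766.
dQ/dM = 33.43/M = 0.000730035 at this income.
η = (dQ/dM)·(M/Q) = 0.000730035 × (45792.3/178.766) = 0.19.

0.19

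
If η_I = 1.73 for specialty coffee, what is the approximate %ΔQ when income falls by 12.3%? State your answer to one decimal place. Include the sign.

-21.3%

%ΔQ ≈ η × %ΔI = 1.73 × (-12.3%) = -21.3%.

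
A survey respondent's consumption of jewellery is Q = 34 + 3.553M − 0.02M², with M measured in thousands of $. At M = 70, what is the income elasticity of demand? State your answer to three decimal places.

0.285

At M = 70: Q = 184.7100.
dQ/dM = 3.553 − 0.04M = 0.75300.
η = (dQ/dM)·(M/Q) = 0.75300 × (70/184.7100) = 0.285.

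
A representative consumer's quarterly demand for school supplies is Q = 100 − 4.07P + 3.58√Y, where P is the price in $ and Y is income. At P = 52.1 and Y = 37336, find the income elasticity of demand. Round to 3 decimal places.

At P = 52.1, Y = 37336: Q = 579.699.
Holding P constant, ∂Q/∂Y = 3.58/(2√Y) = 0.0092638.
η_Y = (∂Q/∂Y)·(Y/Q) = 0.0092638 × (37336/579.699) = 0.597.

0.597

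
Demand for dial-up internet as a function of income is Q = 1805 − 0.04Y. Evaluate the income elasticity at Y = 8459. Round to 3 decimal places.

-0.231

At Y = 8459: Q = 1466.640.
dQ/dY = −0.04.
η = (dQ/dY)·(Y/Q) = -0.04 × (8459/1466.640) = -0.231.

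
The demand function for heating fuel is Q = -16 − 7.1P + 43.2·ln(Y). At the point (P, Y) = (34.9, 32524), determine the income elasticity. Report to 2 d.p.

At P = 34.9, Y = 32524: Q = 185.046.
Holding P constant, ∂Q/∂Y = 43.2/Y = 0.00132825.
η_Y = (∂Q/∂Y)·(Y/Q) = 0.00132825 × (32524/185.046) = 0.23.

0.23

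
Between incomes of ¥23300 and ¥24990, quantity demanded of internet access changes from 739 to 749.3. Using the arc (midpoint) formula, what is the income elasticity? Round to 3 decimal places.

0.198

ΔQ = 749.3 − 739 = 10.3; midpoint Q̄ = (739 + 749.3)/2 = 744.15.
ΔI = 24990 − 23300 = 1690; midpoint Ī = (23300 + 24990)/2 = 24145.
η = (ΔQ/Q̄) ÷ (ΔI/Ī) = (10.3/744.15) ÷ (1690/24145) = 0.198.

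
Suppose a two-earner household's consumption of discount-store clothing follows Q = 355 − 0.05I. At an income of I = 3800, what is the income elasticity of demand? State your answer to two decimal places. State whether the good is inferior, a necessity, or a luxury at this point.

-1.15 (inferior good)

At I = 3800: Q = 165.000.
dQ/dI = −0.05.
η = (dQ/dI)·(I/Q) = -0.05 × (3800/165.000) = -1.15.
Since η < 0, the good is an inferior good.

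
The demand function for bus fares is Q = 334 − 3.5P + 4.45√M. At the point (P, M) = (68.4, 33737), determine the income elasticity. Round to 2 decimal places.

0.45

At P = 68.4, M = 33737: Q = 911.960.
Holding P constant, ∂Q/∂M = 4.45/(2√M) = 0.0121137.
η_M = (∂Q/∂M)·(M/Q) = 0.0121137 × (33737/911.960) = 0.45.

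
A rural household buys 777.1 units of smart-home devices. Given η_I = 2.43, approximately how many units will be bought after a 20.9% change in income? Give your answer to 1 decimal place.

1171.8

%ΔQ ≈ η × %ΔI = 2.43 × 20.9% = 50.787%.
New Q ≈ 777.1 × (1 + 0.50787) = 1171.8.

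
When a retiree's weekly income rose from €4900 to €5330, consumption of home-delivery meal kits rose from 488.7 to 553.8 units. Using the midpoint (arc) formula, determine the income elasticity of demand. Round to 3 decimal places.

1.486

ΔQ = 553.8 − 488.7 = 65.1; midpoint Q̄ = (488.7 + 553.8)/2 = 521.25.
ΔI = 5330 − 4900 = 430; midpoint Ī = (4900 + 5330)/2 = 5115.
η = (ΔQ/Q̄) ÷ (ΔI/Ī) = (65.1/521.25) ÷ (430/5115) = 1.486.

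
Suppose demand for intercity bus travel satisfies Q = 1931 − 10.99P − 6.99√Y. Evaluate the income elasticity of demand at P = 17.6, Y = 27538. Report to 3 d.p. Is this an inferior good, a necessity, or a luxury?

At P = 17.6, Y = 27538: Q = 577.615.
Holding P constant, ∂Q/∂Y = -6.99/(2√Y) = -0.0210611.
η_Y = (∂Q/∂Y)·(Y/Q) = -0.0210611 × (27538/577.615) = -1.004.
Since η < 0, this is an inferior good.

-1.004 (inferior good)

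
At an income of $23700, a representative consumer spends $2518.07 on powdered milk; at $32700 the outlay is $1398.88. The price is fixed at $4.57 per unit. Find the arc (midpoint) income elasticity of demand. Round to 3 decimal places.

With a constant price, Q₁ = 2518.07/4.57 = 551.000 and Q₂ = 1398.88/4.57 = 306.101 (equivalently, work directly with expenditure since P cancels).
Midpoint %ΔQ = (1398.88 − 2518.07)/1958.48 = -0.57146; midpoint %ΔI = (32700 − 23700)/28200 = 0.31915.
η = -0.57146 / 0.31915 = -1.791.

-1.791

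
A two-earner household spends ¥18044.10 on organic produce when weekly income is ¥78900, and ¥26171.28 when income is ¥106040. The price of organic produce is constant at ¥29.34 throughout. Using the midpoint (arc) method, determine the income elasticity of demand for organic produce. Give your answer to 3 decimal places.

With a constant price, Q₁ = 18044.10/29.34 = 615.000 and Q₂ = 26171.28/29.34 = 892.000 (equivalently, work directly with expenditure since P cancels).
Midpoint %ΔQ = (26171.28 − 18044.10)/22107.69 = 0.36762; midpoint %ΔI = (106040 − 78900)/92470 = 0.29350.
η = 0.36762 / 0.29350 = 1.253.

1.253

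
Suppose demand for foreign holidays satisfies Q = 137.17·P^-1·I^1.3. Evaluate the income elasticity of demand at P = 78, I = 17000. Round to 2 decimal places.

1.30

For a multiplicative demand Q = A·P^α·I^β, the income elasticity is β everywhere.
Here β = 1.3, so η = 1.30.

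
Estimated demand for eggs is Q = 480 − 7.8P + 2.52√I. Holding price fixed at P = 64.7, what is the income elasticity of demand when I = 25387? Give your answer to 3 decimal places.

0.533

At P = 64.7, I = 25387: Q = 376.859.
Holding P constant, ∂Q/∂I = 2.52/(2√I) = 0.00790797.
η_I = (∂Q/∂I)·(I/Q) = 0.00790797 × (25387/376.859) = 0.533.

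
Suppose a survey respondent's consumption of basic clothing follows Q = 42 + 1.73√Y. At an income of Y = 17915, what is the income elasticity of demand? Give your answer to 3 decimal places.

At Y = 17915: Q = 273.555.
dQ/dY = 1.73/(2√Y) = 0.00646261 at this income.
η = (dQ/dY)·(Y/Q) = 0.00646261 × (17915/273.555) = 0.423.

0.423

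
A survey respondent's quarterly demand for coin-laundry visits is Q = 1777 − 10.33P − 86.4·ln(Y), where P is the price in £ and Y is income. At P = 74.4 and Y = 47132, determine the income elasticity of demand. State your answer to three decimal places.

-1.098

At P = 74.4, Y = 47132: Q = 78.723.
Holding P constant, ∂Q/∂Y = -86.4/Y = -0.00183315.
η_Y = (∂Q/∂Y)·(Y/Q) = -0.00183315 × (47132/78.723) = -1.098.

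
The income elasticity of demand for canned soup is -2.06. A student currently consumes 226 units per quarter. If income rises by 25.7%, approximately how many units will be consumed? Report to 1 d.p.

106.4

%ΔQ ≈ η × %ΔI = -2.06 × 25.7% = -52.942%.
New Q ≈ 226 × (1 − 0.52942) = 106.4.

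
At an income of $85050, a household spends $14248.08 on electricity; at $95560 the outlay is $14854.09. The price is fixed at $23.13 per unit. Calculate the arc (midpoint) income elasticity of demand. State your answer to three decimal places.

0.358

With a constant price, Q₁ = 14248.08/23.13 = 616.000 and Q₂ = 14854.09/23.13 = 642.200 (equivalently, work directly with expenditure since P cancels).
Midpoint %ΔQ = (14854.09 − 14248.08)/14551.09 = 0.04165; midpoint %ΔI = (95560 − 85050)/90305 = 0.11638.
η = 0.04165 / 0.11638 = 0.358.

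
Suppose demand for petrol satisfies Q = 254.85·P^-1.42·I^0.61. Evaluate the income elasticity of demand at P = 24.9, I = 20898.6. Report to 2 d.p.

For a multiplicative demand Q = A·P^α·I^β, the income elasticity is β everywhere.
Here β = 0.61, so η = 0.61.

0.61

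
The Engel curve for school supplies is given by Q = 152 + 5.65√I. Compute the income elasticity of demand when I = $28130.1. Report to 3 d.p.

0.431

At I = 28130.1: Q = 1099.620.
dQ/dI = 5.65/(2√I) = 0.0168435 at this income.
η = (dQ/dI)·(I/Q) = 0.0168435 × (28130.1/1099.620) = 0.431.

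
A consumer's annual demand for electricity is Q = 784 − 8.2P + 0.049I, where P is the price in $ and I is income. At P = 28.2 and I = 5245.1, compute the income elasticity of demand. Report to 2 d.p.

0.32

At P = 28.2, I = 5245.1: Q = 809.770.
Holding P constant, ∂Q/∂I = 0.049.
η_I = (∂Q/∂I)·(I/Q) = 0.049 × (5245.1/809.770) = 0.32.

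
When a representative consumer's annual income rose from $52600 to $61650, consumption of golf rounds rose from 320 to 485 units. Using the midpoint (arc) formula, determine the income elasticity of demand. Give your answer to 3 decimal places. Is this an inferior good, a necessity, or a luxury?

2.588 (luxury)

ΔQ = 485 − 320 = 165; midpoint Q̄ = (320 + 485)/2 = 402.5.
ΔI = 61650 − 52600 = 9050; midpoint Ī = (52600 + 61650)/2 = 57125.
η = (ΔQ/Q̄) ÷ (ΔI/Ī) = (165/402.5) ÷ (9050/57125) = 2.588.
η > 1 ⇒ luxury.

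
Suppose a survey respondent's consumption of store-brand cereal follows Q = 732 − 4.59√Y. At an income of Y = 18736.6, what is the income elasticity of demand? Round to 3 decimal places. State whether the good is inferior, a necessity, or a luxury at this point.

At Y = 18736.6: Q = 103.713.
dQ/dY = -4.59/(2√Y) = -0.0167663 at this income.
η = (dQ/dY)·(Y/Q) = -0.0167663 × (18736.6/103.713) = -3.029.
Since η < 0, the good is an inferior good.

-3.029 (inferior good)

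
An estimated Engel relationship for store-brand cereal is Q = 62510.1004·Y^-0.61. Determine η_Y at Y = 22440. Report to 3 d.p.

-0.610

For Q = A·Y^β the income elasticity is constant and equal to β.
Here β = -0.61, so η = -0.610.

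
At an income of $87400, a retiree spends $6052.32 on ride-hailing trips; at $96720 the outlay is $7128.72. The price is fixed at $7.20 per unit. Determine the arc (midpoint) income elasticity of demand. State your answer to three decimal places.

1.613

With a constant price, Q₁ = 6052.32/7.20 = 840.600 and Q₂ = 7128.72/7.20 = 990.100 (equivalently, work directly with expenditure since P cancels).
Midpoint %ΔQ = (7128.72 − 6052.32)/6590.52 = 0.16333; midpoint %ΔI = (96720 − 87400)/92060 = 0.10124.
η = 0.16333 / 0.10124 = 1.613.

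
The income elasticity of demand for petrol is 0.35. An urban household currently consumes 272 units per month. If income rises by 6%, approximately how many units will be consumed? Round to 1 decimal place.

%ΔQ ≈ η × %ΔI = 0.35 × 6% = 2.1%.
New Q ≈ 272 × (1 + 0.021) = 277.7.

277.7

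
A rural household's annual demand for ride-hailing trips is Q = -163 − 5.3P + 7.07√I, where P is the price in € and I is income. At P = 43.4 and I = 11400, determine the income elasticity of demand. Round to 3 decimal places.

At P = 43.4, I = 11400: Q = 361.849.
Holding P constant, ∂Q/∂I = 7.07/(2√I) = 0.0331083.
η_I = (∂Q/∂I)·(I/Q) = 0.0331083 × (11400/361.849) = 1.043.

1.043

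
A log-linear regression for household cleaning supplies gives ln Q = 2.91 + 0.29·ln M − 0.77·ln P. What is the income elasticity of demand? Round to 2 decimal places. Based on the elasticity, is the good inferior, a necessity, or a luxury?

In a log-linear demand, the coefficient on ln M is the income elasticity.
So η = 0.29.
0 < η < 1 ⇒ necessity.

0.29 (necessity)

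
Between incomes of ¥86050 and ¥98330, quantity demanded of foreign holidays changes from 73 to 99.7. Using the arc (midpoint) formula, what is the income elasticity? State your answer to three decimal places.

2.321

ΔQ = 99.7 − 73 = 26.7; midpoint Q̄ = (73 + 99.7)/2 = 86.35.
ΔI = 98330 − 86050 = 12280; midpoint Ī = (86050 + 98330)/2 = 92190.
η = (ΔQ/Q̄) ÷ (ΔI/Ī) = (26.7/86.35) ÷ (12280/92190) = 2.321.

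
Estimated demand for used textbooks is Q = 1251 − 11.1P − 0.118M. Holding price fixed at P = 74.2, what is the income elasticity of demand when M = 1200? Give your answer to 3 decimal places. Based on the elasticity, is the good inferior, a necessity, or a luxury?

-0.495 (inferior good)

At P = 74.2, M = 1200: Q = 285.780.
Holding P constant, ∂Q/∂M = −0.118.
η_M = (∂Q/∂M)·(M/Q) = -0.118 × (1200/285.780) = -0.495.
Since η < 0, this is an inferior good.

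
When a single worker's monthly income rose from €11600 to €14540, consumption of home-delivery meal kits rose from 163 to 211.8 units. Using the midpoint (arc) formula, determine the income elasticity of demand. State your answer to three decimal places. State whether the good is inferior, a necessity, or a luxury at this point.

1.158 (luxury)

ΔQ = 211.8 − 163 = 48.8; midpoint Q̄ = (163 + 211.8)/2 = 187.4.
ΔI = 14540 − 11600 = 2940; midpoint Ī = (11600 + 14540)/2 = 13070.
η = (ΔQ/Q̄) ÷ (ΔI/Ī) = (48.8/187.4) ÷ (2940/13070) = 1.158.
η > 1 ⇒ luxury.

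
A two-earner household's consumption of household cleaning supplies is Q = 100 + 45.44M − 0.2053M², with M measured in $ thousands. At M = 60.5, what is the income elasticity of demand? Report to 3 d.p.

At M = 60.5: Q = 2097.6707.
dQ/dM = 45.44 − 0.4106M = 20.59870.
η = (dQ/dM)·(M/Q) = 20.59870 × (60.5/2097.6707) = 0.594.

0.594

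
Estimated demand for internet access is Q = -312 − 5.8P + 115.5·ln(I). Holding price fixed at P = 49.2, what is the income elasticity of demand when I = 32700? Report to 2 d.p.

At P = 49.2, I = 32700: Q = 603.278.
Holding P constant, ∂Q/∂I = 115.5/I = 0.00353211.
η_I = (∂Q/∂I)·(I/Q) = 0.00353211 × (32700/603.278) = 0.19.

0.19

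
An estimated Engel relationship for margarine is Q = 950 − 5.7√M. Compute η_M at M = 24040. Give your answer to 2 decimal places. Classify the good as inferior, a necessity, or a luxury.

-6.67 (inferior good)

At M = 24040: Q = 66.224.
dQ/dM = -5.7/(2√M) = -0.0183814 at this income.
η = (dQ/dM)·(M/Q) = -0.0183814 × (24040/66.224) = -6.67.
Since η < 0, the good is an inferior good.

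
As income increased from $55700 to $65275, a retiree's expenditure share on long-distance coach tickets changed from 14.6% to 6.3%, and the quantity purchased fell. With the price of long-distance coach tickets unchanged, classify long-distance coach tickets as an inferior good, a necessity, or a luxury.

Quantity demanded falls as income rises, so η < 0.

inferior good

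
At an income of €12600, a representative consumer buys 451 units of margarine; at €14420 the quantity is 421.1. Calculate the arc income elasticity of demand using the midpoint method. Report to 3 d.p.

-0.509

ΔQ = 421.1 − 451 = -29.9; midpoint Q̄ = (451 + 421.1)/2 = 436.05.
ΔI = 14420 − 12600 = 1820; midpoint Ī = (12600 + 14420)/2 = 13510.
η = (ΔQ/Q̄) ÷ (ΔI/Ī) = (-29.9/436.05) ÷ (1820/13510) = -0.509.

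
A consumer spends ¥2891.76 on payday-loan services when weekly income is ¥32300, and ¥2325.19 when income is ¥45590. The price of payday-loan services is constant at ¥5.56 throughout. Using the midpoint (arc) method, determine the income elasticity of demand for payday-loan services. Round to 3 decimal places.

-0.636

With a constant price, Q₁ = 2891.76/5.56 = 520.101 and Q₂ = 2325.19/5.56 = 418.200 (equivalently, work directly with expenditure since P cancels).
Midpoint %ΔQ = (2325.19 − 2891.76)/2608.48 = -0.21720; midpoint %ΔI = (45590 − 32300)/38945 = 0.34125.
η = -0.21720 / 0.34125 = -0.636.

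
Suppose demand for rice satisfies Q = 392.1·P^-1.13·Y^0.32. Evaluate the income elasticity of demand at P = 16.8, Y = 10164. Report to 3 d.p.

For a multiplicative demand Q = A·P^α·Y^β, the income elasticity is β everywhere.
Here β = 0.32, so η = 0.320.

0.320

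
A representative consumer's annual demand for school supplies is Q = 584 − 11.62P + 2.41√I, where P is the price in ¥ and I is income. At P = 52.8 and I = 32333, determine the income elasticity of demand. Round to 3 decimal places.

At P = 52.8, I = 32333: Q = 403.815.
Holding P constant, ∂Q/∂I = 2.41/(2√I) = 0.00670138.
η_I = (∂Q/∂I)·(I/Q) = 0.00670138 × (32333/403.815) = 0.537.

0.537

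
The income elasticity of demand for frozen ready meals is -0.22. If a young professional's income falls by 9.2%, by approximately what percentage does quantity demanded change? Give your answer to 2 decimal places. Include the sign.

%ΔQ ≈ η × %ΔI = -0.22 × (-9.2%) = 2.02%.

2.02%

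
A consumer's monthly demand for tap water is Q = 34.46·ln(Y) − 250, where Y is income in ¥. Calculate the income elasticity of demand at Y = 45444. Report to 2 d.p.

0.29

At Y = 45444: Q = 119.557.
dQ/dY = 34.46/Y = 0.000758296 at this income.
η = (dQ/dY)·(Y/Q) = 0.000758296 × (45444/119.557) = 0.29.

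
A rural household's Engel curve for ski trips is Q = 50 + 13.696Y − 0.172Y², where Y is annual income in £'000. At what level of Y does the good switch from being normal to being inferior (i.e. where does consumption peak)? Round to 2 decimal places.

dQ/dY = 13.696 − 0.344Y.
The good is inferior where dQ/dY < 0. Setting dQ/dY = 0 gives Y = 13.696 / 0.344 = 39.81.

39.81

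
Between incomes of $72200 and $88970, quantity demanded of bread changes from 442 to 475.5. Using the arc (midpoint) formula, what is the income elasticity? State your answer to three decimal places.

0.351

ΔQ = 475.5 − 442 = 33.5; midpoint Q̄ = (442 + 475.5)/2 = 458.75.
ΔI = 88970 − 72200 = 16770; midpoint Ī = (72200 + 88970)/2 = 80585.
η = (ΔQ/Q̄) ÷ (ΔI/Ī) = (33.5/458.75) ÷ (16770/80585) = 0.351.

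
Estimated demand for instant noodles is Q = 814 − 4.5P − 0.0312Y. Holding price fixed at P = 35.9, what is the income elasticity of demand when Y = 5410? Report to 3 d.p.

At P = 35.9, Y = 5410: Q = 483.658.
Holding P constant, ∂Q/∂Y = −0.0312.
η_Y = (∂Q/∂Y)·(Y/Q) = -0.0312 × (5410/483.658) = -0.349.

-0.349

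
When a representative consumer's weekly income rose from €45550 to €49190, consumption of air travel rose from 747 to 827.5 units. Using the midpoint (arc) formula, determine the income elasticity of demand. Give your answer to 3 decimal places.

ΔQ = 827.5 − 747 = 80.5; midpoint Q̄ = (747 + 827.5)/2 = 787.25.
ΔI = 49190 − 45550 = 3640; midpoint Ī = (45550 + 49190)/2 = 47370.
η = (ΔQ/Q̄) ÷ (ΔI/Ī) = (80.5/787.25) ÷ (3640/47370) = 1.331.

1.331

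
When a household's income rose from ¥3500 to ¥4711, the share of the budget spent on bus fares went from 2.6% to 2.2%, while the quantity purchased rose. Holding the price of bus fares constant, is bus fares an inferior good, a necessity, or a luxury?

Quantity rises but the budget share falls as income rises, so 0 < η < 1.

necessity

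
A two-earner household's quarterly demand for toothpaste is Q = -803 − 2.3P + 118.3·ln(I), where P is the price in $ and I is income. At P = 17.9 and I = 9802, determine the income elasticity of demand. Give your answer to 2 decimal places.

0.49

At P = 17.9, I = 9802: Q = 243.047.
Holding P constant, ∂Q/∂I = 118.3/I = 0.012069.
η_I = (∂Q/∂I)·(I/Q) = 0.012069 × (9802/243.047) = 0.49.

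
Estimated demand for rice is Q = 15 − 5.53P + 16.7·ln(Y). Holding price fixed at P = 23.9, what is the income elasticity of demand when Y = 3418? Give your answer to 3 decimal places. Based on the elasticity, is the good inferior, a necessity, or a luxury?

0.892 (necessity)

At P = 23.9, Y = 3418: Q = 18.718.
Holding P constant, ∂Q/∂Y = 16.7/Y = 0.0048859.
η_Y = (∂Q/∂Y)·(Y/Q) = 0.0048859 × (3418/18.718) = 0.892.
Since 0 < η < 1, this is a necessity.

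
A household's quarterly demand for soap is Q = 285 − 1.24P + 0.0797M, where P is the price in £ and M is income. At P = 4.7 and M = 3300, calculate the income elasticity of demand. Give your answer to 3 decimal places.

0.485

At P = 4.7, M = 3300: Q = 542.182.
Holding P constant, ∂Q/∂M = 0.0797.
η_M = (∂Q/∂M)·(M/Q) = 0.0797 × (3300/542.182) = 0.485.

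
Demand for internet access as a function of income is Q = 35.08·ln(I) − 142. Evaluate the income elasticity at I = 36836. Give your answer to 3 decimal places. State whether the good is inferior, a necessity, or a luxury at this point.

0.155 (necessity)

At I = 36836: Q = 226.839.
dQ/dI = 35.08/I = 0.000952329 at this income.
η = (dQ/dI)·(I/Q) = 0.000952329 × (36836/226.839) = 0.155.
Since 0 < η < 1, the good is a necessity.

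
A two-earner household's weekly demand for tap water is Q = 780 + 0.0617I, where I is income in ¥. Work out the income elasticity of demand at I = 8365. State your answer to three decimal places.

0.398

At I = 8365: Q = 1296.121.
dQ/dI = 0.0617.
η = (dQ/dI)·(I/Q) = 0.0617 × (8365/1296.121) = 0.398.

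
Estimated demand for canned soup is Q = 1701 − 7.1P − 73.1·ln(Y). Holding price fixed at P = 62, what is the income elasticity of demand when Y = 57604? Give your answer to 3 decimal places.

At P = 62, Y = 57604: Q = 459.526.
Holding P constant, ∂Q/∂Y = -73.1/Y = -0.00126901.
η_Y = (∂Q/∂Y)·(Y/Q) = -0.00126901 × (57604/459.526) = -0.159.

-0.159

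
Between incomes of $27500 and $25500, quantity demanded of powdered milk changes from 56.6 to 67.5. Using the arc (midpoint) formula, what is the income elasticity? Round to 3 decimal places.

-2.328

ΔQ = 67.5 − 56.6 = 10.9; midpoint Q̄ = (56.6 + 67.5)/2 = 62.05.
ΔI = 25500 − 27500 = -2000; midpoint Ī = (27500 + 25500)/2 = 26500.
η = (ΔQ/Q̄) ÷ (ΔI/Ī) = (10.9/62.05) ÷ (-2000/26500) = -2.328.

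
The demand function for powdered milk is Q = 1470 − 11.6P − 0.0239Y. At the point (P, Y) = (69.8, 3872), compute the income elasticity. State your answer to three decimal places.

At P = 69.8, Y = 3872: Q = 567.779.
Holding P constant, ∂Q/∂Y = −0.0239.
η_Y = (∂Q/∂Y)·(Y/Q) = -0.0239 × (3872/567.779) = -0.163.

-0.163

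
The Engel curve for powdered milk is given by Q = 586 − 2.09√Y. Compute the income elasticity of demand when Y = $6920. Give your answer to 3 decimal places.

-0.211

At Y = 6920: Q = 412.140.
dQ/dY = -2.09/(2√Y) = -0.0125621 at this income.
η = (dQ/dY)·(Y/Q) = -0.0125621 × (6920/412.140) = -0.211.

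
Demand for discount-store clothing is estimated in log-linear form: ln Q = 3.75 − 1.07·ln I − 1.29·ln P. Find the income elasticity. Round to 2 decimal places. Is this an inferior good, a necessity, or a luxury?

-1.07 (inferior good)

In a log-linear demand, the coefficient on ln I is the income elasticity.
So η = -1.07.
η < 0 ⇒ inferior good.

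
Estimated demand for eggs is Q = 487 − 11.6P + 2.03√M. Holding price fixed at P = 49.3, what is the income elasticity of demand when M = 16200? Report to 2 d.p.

0.74

At P = 49.3, M = 16200: Q = 173.497.
Holding P constant, ∂Q/∂M = 2.03/(2√M) = 0.00797459.
η_M = (∂Q/∂M)·(M/Q) = 0.00797459 × (16200/173.497) = 0.74.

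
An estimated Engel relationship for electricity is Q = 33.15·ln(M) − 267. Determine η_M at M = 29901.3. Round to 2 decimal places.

At M = 29901.3: Q = 74.633.
dQ/dM = 33.15/M = 0.00110865 at this income.
η = (dQ/dM)·(M/Q) = 0.00110865 × (29901.3/74.633) = 0.44.

0.44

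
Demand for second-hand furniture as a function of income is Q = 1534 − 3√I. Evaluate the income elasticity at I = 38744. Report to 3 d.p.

At I = 38744: Q = 943.495.
dQ/dI = -3/(2√I) = -0.0076206 at this income.
η = (dQ/dI)·(I/Q) = -0.0076206 × (38744/943.495) = -0.313.

-0.313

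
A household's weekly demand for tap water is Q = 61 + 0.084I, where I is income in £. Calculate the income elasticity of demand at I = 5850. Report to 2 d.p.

At I = 5850: Q = 552.400.
dQ/dI = 0.084.
η = (dQ/dI)·(I/Q) = 0.084 × (5850/552.400) = 0.89.

0.89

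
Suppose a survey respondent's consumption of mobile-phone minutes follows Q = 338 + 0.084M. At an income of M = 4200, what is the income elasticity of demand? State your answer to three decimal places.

At M = 4200: Q = 690.800.
dQ/dM = 0.084.
η = (dQ/dM)·(M/Q) = 0.084 × (4200/690.800) = 0.511.

0.511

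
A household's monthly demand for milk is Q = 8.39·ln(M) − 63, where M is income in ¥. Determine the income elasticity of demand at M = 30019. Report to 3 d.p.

0.357

At M = 30019: Q = 23.497.
dQ/dM = 8.39/M = 0.00027949 at this income.
η = (dQ/dM)·(M/Q) = 0.00027949 × (30019/23.497) = 0.357.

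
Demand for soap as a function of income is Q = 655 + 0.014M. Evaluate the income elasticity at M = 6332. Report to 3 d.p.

0.119

At M = 6332: Q = 743.648.
dQ/dM = 0.014.
η = (dQ/dM)·(M/Q) = 0.014 × (6332/743.648) = 0.119.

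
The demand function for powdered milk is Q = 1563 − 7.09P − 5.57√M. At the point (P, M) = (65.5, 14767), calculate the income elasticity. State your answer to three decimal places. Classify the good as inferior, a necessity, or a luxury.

-0.802 (inferior good)

At P = 65.5, M = 14767: Q = 421.741.
Holding P constant, ∂Q/∂M = -5.57/(2√M) = -0.0229181.
η_M = (∂Q/∂M)·(M/Q) = -0.0229181 × (14767/421.741) = -0.802.
Since η < 0, this is an inferior good.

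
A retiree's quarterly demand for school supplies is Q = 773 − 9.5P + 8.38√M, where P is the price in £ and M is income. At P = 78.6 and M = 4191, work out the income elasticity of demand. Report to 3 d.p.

At P = 78.6, M = 4191: Q = 568.804.
Holding P constant, ∂Q/∂M = 8.38/(2√M) = 0.0647225.
η_M = (∂Q/∂M)·(M/Q) = 0.0647225 × (4191/568.804) = 0.477.

0.477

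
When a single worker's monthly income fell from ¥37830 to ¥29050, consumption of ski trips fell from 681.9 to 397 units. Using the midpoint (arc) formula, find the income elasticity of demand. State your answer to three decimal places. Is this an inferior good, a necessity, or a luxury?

2.011 (luxury)

ΔQ = 397 − 681.9 = -284.9; midpoint Q̄ = (681.9 + 397)/2 = 539.45.
ΔI = 29050 − 37830 = -8780; midpoint Ī = (37830 + 29050)/2 = 33440.
η = (ΔQ/Q̄) ÷ (ΔI/Ī) = (-284.9/539.45) ÷ (-8780/33440) = 2.011.
η > 1 ⇒ luxury.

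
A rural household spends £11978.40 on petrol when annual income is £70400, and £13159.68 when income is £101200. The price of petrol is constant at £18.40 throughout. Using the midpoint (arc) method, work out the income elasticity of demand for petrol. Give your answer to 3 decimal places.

0.262

With a constant price, Q₁ = 11978.40/18.40 = 651.000 and Q₂ = 13159.68/18.40 = 715.200 (equivalently, work directly with expenditure since P cancels).
Midpoint %ΔQ = (13159.68 − 11978.40)/12569.04 = 0.09398; midpoint %ΔI = (101200 − 70400)/85800 = 0.35897.
η = 0.09398 / 0.35897 = 0.262.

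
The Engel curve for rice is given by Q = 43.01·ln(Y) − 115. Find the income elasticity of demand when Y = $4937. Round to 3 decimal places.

0.172

At Y = 4937: Q = 250.779.
dQ/dY = 43.01/Y = 0.00871177 at this income.
η = (dQ/dY)·(Y/Q) = 0.00871177 × (4937/250.779) = 0.172.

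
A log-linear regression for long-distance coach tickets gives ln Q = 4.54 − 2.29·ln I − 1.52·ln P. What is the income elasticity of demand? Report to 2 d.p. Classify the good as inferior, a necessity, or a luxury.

-2.29 (inferior good)

In a log-linear demand, the coefficient on ln I is the income elasticity.
So η = -2.29.
η < 0 ⇒ inferior good.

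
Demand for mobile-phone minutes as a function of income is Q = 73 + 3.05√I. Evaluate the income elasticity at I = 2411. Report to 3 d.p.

At I = 2411: Q = 222.761.
dQ/dI = 3.05/(2√I) = 0.0310578 at this income.
η = (dQ/dI)·(I/Q) = 0.0310578 × (2411/222.761) = 0.336.

0.336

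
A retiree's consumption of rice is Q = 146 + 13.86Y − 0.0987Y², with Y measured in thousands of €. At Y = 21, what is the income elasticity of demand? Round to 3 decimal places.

At Y = 21: Q = 393.5333.
dQ/dY = 13.86 − 0.1974Y = 9.71460.
η = (dQ/dY)·(Y/Q) = 9.71460 × (21/393.5333) = 0.518.

0.518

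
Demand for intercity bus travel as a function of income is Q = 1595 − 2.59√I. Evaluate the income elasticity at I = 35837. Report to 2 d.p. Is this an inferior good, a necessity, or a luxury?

-0.22 (inferior good)

At I = 35837: Q = 1104.696.
dQ/dI = -2.59/(2√I) = -0.00684075 at this income.
η = (dQ/dI)·(I/Q) = -0.00684075 × (35837/1104.696) = -0.22.
Since η < 0, the good is an inferior good.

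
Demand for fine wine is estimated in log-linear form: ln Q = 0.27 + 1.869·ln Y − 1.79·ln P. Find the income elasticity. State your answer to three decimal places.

1.869

In a log-linear demand, the coefficient on ln Y is the income elasticity.
So η = 1.869.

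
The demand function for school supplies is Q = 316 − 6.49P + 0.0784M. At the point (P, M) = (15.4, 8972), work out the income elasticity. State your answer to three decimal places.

At P = 15.4, M = 8972: Q = 919.459.
Holding P constant, ∂Q/∂M = 0.0784.
η_M = (∂Q/∂M)·(M/Q) = 0.0784 × (8972/919.459) = 0.765.

0.765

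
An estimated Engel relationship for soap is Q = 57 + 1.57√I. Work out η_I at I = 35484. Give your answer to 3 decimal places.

At I = 35484: Q = 352.744.
dQ/dI = 1.57/(2√I) = 0.00416729 at this income.
η = (dQ/dI)·(I/Q) = 0.00416729 × (35484/352.744) = 0.419.

0.419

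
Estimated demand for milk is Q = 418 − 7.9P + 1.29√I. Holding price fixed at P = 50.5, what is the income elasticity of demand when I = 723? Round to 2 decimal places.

0.32

At P = 50.5, I = 723: Q = 53.736.
Holding P constant, ∂Q/∂I = 1.29/(2√I) = 0.0239878.
η_I = (∂Q/∂I)·(I/Q) = 0.0239878 × (723/53.736) = 0.32.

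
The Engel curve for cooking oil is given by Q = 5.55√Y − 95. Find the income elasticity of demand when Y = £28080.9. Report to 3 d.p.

0.557

At Y = 28080.9: Q = 835.033.
dQ/dY = 5.55/(2√Y) = 0.0165599 at this income.
η = (dQ/dY)·(Y/Q) = 0.0165599 × (28080.9/835.033) = 0.557.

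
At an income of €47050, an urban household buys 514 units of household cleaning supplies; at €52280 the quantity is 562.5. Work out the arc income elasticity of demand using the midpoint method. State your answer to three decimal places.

ΔQ = 562.5 − 514 = 48.5; midpoint Q̄ = (514 + 562.5)/2 = 538.25.
ΔI = 52280 − 47050 = 5230; midpoint Ī = (47050 + 52280)/2 = 49665.
η = (ΔQ/Q̄) ÷ (ΔI/Ī) = (48.5/538.25) ÷ (5230/49665) = 0.856.

0.856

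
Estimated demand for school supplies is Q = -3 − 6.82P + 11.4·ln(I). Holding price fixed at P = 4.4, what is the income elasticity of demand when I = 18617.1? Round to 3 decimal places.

At P = 4.4, I = 18617.1: Q = 79.075.
Holding P constant, ∂Q/∂I = 11.4/I = 0.00061234.
η_I = (∂Q/∂I)·(I/Q) = 0.00061234 × (18617.1/79.075) = 0.144.

0.144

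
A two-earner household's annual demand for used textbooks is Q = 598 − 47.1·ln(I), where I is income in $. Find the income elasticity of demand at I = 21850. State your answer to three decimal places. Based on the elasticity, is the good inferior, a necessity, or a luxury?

-0.370 (inferior good)

At I = 21850: Q = 127.379.
dQ/dI = -47.1/I = -0.00215561 at this income.
η = (dQ/dI)·(I/Q) = -0.00215561 × (21850/127.379) = -0.370.
Since η < 0, the good is an inferior good.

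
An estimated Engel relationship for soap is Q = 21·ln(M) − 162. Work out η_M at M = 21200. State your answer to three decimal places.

0.445

At M = 21200: Q = 47.197.
dQ/dM = 21/M = 0.000990566 at this income.
η = (dQ/dM)·(M/Q) = 0.000990566 × (21200/47.197) = 0.445.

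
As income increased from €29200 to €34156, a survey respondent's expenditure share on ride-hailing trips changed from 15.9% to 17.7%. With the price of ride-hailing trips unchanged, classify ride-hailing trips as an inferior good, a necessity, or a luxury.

luxury

The budget share rises as income rises, so η > 1.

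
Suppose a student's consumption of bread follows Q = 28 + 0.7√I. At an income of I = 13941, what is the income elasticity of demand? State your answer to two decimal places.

At I = 13941: Q = 110.650.
dQ/dI = 0.7/(2√I) = 0.00296429 at this income.
η = (dQ/dI)·(I/Q) = 0.00296429 × (13941/110.650) = 0.37.

0.37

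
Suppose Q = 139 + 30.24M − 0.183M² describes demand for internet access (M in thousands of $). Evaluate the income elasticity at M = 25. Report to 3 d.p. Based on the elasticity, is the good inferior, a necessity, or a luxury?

At M = 25: Q = 780.6250.
dQ/dM = 30.24 − 0.366M = 21.09000.
η = (dQ/dM)·(M/Q) = 21.09000 × (25/780.6250) = 0.675.
0 < η < 1 ⇒ necessity.

0.675 (necessity)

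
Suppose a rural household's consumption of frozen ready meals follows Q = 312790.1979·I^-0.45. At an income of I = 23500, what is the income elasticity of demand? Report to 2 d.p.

For Q = A·I^β the income elasticity is constant and equal to β.
Here β = -0.45, so η = -0.45.

-0.45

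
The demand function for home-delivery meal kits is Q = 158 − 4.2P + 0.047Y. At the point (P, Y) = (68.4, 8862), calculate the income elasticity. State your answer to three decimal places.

At P = 68.4, Y = 8862: Q = 287.234.
Holding P constant, ∂Q/∂Y = 0.047.
η_Y = (∂Q/∂Y)·(Y/Q) = 0.047 × (8862/287.234) = 1.450.

1.450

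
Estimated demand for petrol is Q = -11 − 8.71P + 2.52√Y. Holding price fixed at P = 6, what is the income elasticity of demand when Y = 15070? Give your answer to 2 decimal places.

0.63

At P = 6, Y = 15070: Q = 246.095.
Holding P constant, ∂Q/∂Y = 2.52/(2√Y) = 0.0102639.
η_Y = (∂Q/∂Y)·(Y/Q) = 0.0102639 × (15070/246.095) = 0.63.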